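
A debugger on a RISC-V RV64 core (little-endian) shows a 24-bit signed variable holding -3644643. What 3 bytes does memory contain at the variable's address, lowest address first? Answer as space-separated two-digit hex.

Two's complement of -3644643 in 24 bits: 3644643 = 0x379CE3; invert → 0xC8631C; add 1 → 0xC8631D.
Split into bytes (most-significant first): C8 63 1D.
Little-endian: lowest address holds the least-significant byte.
So at ascending addresses the bytes are 1D 63 C8.

1D 63 C8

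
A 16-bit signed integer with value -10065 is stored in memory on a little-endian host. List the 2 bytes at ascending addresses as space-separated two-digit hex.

AF D8

Two's complement of -10065 in 16 bits: 10065 = 0x2751; invert → 0xD8AE; add 1 → 0xD8AF.
Split into bytes (most-significant first): D8 AF.
In little-endian order the low byte comes first in memory.
So at ascending addresses the bytes are AF D8.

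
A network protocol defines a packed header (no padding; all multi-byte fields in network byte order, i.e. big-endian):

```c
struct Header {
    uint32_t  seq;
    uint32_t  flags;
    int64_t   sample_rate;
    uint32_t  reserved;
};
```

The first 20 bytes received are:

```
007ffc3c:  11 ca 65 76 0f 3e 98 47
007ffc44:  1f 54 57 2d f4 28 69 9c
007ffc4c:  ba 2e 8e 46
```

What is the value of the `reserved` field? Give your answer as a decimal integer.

3123613254

`reserved` follows `seq` (4 B), `flags` (4 B), `sample_rate` (8 B), so it starts at offset 4 + 4 + 8 = 16 and occupies 4 bytes.
Bytes at offsets 16..19: BA 2E 8E 46.
Big-endian stores the most-significant byte at the lowest address.
The bytes are already most-significant first: 0xBA2E8E46.
0xBA2E8E46 = 3123613254.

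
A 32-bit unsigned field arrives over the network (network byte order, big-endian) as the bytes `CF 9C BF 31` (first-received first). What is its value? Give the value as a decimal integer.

3483156273

In big-endian order the high byte comes first in memory.
The bytes are already most-significant first: 0xCF9CBF31.
0xCF9CBF31 = 3483156273.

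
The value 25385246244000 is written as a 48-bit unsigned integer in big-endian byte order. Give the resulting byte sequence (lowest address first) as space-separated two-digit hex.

17 16 76 95 BC A0

25385246244000 in hexadecimal, padded to 48 bits, is 0x17167695BCA0.
Split into bytes (most-significant first): 17 16 76 95 BC A0.
Big-endian: lowest address holds the most-significant byte.
So the memory order matches the most-significant-first order: 17 16 76 95 BC A0.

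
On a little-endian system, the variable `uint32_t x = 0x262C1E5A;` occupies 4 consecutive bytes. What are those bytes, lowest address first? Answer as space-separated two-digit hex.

Split into bytes (most-significant first): 26 2C 1E 5A.
Little-endian stores the least-significant byte at the lowest address.
So at ascending addresses the bytes are 5A 1E 2C 26.

5A 1E 2C 26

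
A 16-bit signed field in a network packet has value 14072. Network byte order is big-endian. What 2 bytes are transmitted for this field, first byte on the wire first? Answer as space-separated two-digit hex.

14072 in hexadecimal, padded to 16 bits, is 0x36F8.
Split into bytes (most-significant first): 36 F8.
In big-endian order the high byte comes first in memory.
So the memory order matches the most-significant-first order: 36 F8.

36 F8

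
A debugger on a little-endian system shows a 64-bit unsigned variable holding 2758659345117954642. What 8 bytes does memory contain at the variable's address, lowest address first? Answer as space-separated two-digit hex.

2758659345117954642 in hexadecimal, padded to 64 bits, is 0x2648BA0EF2114252.
Split into bytes (most-significant first): 26 48 BA 0E F2 11 42 52.
Little-endian: lowest address holds the least-significant byte.
So at ascending addresses the bytes are 52 42 11 F2 0E BA 48 26.

52 42 11 F2 0E BA 48 26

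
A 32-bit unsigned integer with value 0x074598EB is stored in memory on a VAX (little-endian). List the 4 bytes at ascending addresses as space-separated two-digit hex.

EB 98 45 07

Split into bytes (most-significant first): 07 45 98 EB.
In little-endian order the low byte comes first in memory.
So at ascending addresses the bytes are EB 98 45 07.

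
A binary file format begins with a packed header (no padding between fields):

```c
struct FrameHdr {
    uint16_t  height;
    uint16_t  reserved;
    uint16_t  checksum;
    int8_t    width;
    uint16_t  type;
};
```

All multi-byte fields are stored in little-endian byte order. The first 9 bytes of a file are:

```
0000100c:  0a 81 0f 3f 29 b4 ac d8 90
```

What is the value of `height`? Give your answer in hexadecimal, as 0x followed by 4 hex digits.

0x810A

`height` is the first field, at byte offset 0, occupying 2 bytes.
Bytes at offsets 0..1: 0A 81.
Little-endian: lowest address holds the least-significant byte.
Reassemble most-significant byte first: 81 0A → 0x810A.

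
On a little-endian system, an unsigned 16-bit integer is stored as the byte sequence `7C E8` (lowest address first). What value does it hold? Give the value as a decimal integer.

59516

Little-endian: lowest address holds the least-significant byte.
Reassemble most-significant byte first: E8 7C → 0xE87C.
0xE87C = 59516.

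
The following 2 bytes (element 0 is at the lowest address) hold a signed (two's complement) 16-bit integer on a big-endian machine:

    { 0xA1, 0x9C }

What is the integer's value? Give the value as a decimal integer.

Big-endian: lowest address holds the most-significant byte.
The bytes are already most-significant first: 0xA19C.
Top bit is set, so as a signed 16-bit value this is 0xA19C − 2^16 = -24164.

-24164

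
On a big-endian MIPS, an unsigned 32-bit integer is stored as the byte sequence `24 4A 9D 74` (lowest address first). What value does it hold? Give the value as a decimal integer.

608869748

Big-endian: lowest address holds the most-significant byte.
The bytes are already most-significant first: 0x244A9D74.
0x244A9D74 = 608869748.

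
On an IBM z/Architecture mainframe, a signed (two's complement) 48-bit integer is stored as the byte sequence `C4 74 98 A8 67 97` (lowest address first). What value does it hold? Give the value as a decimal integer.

In big-endian order the high byte comes first in memory.
The bytes are already most-significant first: 0xC47498A86797.
Top bit is set, so as a signed 48-bit value this is 0xC47498A86797 − 2^48 = -65469920286825.

-65469920286825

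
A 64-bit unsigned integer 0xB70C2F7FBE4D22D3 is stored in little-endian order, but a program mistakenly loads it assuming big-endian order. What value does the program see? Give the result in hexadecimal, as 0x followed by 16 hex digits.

0xD3224DBE7F2F0CB7

Stored little-endian, the bytes at ascending addresses are D3 22 4D BE 7F 2F 0C B7.
Read back as big-endian, the last byte is least significant, giving 0xD3224DBE7F2F0CB7.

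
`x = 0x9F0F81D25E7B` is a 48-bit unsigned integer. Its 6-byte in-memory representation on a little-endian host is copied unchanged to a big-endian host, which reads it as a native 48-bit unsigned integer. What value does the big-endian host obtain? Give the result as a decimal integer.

135647188815775

Stored little-endian, the bytes at ascending addresses are 7B 5E D2 81 0F 9F.
Read back as big-endian, the last byte is least significant, giving 0x7B5ED2810F9F.
0x7B5ED2810F9F = 135647188815775.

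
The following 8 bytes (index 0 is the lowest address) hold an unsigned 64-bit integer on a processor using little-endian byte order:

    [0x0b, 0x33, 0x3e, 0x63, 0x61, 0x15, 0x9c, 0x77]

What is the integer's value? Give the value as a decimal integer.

8618787294901318411

In little-endian order the low byte comes first in memory.
Reassemble most-significant byte first: 77 9C 15 61 63 3E 33 0B → 0x779C1561633E330B.
0x779C1561633E330B = 8618787294901318411.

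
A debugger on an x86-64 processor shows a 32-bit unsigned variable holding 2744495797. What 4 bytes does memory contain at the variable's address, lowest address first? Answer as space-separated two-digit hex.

B5 AE 95 A3

2744495797 in hexadecimal, padded to 32 bits, is 0xA395AEB5.
Split into bytes (most-significant first): A3 95 AE B5.
In little-endian order the low byte comes first in memory.
So at ascending addresses the bytes are B5 AE 95 A3.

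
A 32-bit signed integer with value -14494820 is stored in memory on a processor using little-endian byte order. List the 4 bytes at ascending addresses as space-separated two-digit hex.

Two's complement of -14494820 in 32 bits: 14494820 = 0x00DD2C64; invert → 0xFF22D39B; add 1 → 0xFF22D39C.
Split into bytes (most-significant first): FF 22 D3 9C.
Little-endian stores the least-significant byte at the lowest address.
So at ascending addresses the bytes are 9C D3 22 FF.

9C D3 22 FF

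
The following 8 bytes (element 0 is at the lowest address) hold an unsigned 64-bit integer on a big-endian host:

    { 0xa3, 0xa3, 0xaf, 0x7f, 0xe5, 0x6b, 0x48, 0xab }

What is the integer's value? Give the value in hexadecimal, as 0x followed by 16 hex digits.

Big-endian stores the most-significant byte at the lowest address.
The bytes are already most-significant first: 0xA3A3AF7FE56B48AB.

0xA3A3AF7FE56B48AB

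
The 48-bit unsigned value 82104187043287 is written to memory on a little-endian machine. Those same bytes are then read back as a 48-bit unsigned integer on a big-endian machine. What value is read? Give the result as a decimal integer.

82104187043287 in 48-bit hexadecimal is 0x4AAC5EE73DD7.
Stored little-endian, the bytes at ascending addresses are D7 3D E7 5E AC 4A.
Read back as big-endian, the last byte is least significant, giving 0xD73DE75EAC4A.
0xD73DE75EAC4A = 236660874718282.

236660874718282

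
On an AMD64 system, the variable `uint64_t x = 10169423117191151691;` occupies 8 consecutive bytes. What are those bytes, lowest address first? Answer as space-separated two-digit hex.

10169423117191151691 in hexadecimal, padded to 64 bits, is 0x8D210C71F6D3004B.
Split into bytes (most-significant first): 8D 21 0C 71 F6 D3 00 4B.
Little-endian: lowest address holds the least-significant byte.
So at ascending addresses the bytes are 4B 00 D3 F6 71 0C 21 8D.

4B 00 D3 F6 71 0C 21 8D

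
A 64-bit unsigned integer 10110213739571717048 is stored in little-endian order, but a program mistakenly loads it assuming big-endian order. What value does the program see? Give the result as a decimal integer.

13268574781863710348

10110213739571717048 in 64-bit hexadecimal is 0x8C4EB1D4767223B8.
Stored little-endian, the bytes at ascending addresses are B8 23 72 76 D4 B1 4E 8C.
Read back as big-endian, the last byte is least significant, giving 0xB8237276D4B14E8C.
0xB8237276D4B14E8C = 13268574781863710348.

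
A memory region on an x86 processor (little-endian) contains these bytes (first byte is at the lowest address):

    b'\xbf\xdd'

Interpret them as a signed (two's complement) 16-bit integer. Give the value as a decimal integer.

-8769

In little-endian order the low byte comes first in memory.
Reassemble most-significant byte first: DD BF → 0xDDBF.
Top bit is set, so as a signed 16-bit value this is 0xDDBF − 2^16 = -8769.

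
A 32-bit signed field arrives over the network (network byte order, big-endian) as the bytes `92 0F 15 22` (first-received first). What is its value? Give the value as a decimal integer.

Big-endian stores the most-significant byte at the lowest address.
The bytes are already most-significant first: 0x920F1522.
Top bit is set, so as a signed 32-bit value this is 0x920F1522 − 2^32 = -1844505310.

-1844505310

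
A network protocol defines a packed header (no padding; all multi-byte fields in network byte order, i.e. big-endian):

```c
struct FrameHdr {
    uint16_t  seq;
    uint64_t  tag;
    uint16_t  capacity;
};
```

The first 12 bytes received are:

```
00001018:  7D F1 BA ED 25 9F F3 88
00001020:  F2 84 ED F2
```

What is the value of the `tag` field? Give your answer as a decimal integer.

13469463429450887812

`tag` follows `seq` (2 bytes), so it starts at byte offset 2 and occupies 8 bytes.
Bytes at offsets 2..9: BA ED 25 9F F3 88 F2 84.
In big-endian order the high byte comes first in memory.
The bytes are already most-significant first: 0xBAED259FF388F284.
0xBAED259FF388F284 = 13469463429450887812.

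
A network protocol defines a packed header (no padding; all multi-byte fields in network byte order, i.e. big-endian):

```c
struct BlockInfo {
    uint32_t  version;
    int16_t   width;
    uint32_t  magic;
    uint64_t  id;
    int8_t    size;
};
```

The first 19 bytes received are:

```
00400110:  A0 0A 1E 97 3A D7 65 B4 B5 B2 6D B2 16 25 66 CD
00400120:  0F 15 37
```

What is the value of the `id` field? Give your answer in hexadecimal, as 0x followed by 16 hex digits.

0x6DB2162566CD0F15

`id` follows `version` (4 B), `width` (2 B), `magic` (4 B), so it starts at offset 4 + 2 + 4 = 10 and occupies 8 bytes.
Bytes at offsets 10..17: 6D B2 16 25 66 CD 0F 15.
Big-endian stores the most-significant byte at the lowest address.
The bytes are already most-significant first: 0x6DB2162566CD0F15.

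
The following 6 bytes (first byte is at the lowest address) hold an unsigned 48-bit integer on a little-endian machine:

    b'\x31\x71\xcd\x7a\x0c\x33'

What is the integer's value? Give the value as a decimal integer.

In little-endian order the low byte comes first in memory.
Reassemble most-significant byte first: 33 0C 7A CD 71 31 → 0x330C7ACD7131.
0x330C7ACD7131 = 56128692908337.

56128692908337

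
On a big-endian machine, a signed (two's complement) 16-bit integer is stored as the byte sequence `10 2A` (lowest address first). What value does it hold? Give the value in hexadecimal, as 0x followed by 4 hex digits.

Big-endian: lowest address holds the most-significant byte.
The bytes are already most-significant first: 0x102A.

0x102A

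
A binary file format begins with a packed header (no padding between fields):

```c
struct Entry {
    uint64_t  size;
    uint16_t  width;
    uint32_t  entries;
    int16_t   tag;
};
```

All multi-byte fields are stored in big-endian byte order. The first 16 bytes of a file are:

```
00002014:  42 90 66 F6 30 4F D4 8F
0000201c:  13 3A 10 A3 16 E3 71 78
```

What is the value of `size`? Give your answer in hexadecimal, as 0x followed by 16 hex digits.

0x429066F6304FD48F

`size` is the first field, at byte offset 0, occupying 8 bytes.
Bytes at offsets 0..7: 42 90 66 F6 30 4F D4 8F.
Big-endian: lowest address holds the most-significant byte.
The bytes are already most-significant first: 0x429066F6304FD48F.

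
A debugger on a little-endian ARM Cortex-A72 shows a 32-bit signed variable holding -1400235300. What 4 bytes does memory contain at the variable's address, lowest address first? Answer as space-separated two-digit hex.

Two's complement of -1400235300 in 32 bits: 1400235300 = 0x5375E524; invert → 0xAC8A1ADB; add 1 → 0xAC8A1ADC.
Split into bytes (most-significant first): AC 8A 1A DC.
Little-endian: lowest address holds the least-significant byte.
So at ascending addresses the bytes are DC 1A 8A AC.

DC 1A 8A AC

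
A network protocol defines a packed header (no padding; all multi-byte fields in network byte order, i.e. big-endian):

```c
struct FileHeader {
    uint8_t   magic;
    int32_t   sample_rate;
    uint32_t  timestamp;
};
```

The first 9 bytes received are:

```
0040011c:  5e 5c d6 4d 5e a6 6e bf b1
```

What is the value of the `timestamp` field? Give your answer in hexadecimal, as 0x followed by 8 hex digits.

`timestamp` follows `magic` (1 B), `sample_rate` (4 B), so it starts at offset 1 + 4 = 5 and occupies 4 bytes.
Bytes at offsets 5..8: A6 6E BF B1.
Big-endian: lowest address holds the most-significant byte.
The bytes are already most-significant first: 0xA66EBFB1.

0xA66EBFB1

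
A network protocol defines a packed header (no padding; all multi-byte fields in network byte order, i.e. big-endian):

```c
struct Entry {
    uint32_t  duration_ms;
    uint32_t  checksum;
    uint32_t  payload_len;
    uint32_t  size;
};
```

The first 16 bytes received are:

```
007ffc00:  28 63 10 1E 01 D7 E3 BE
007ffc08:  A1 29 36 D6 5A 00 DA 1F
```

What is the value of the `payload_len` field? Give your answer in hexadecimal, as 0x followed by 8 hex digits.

0xA12936D6

`payload_len` follows `duration_ms` (4 B), `checksum` (4 B), so it starts at offset 4 + 4 = 8 and occupies 4 bytes.
Bytes at offsets 8..11: A1 29 36 D6.
In big-endian order the high byte comes first in memory.
The bytes are already most-significant first: 0xA12936D6.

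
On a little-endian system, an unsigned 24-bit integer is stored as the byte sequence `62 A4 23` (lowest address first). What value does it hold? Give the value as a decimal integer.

Little-endian stores the least-significant byte at the lowest address.
Reassemble most-significant byte first: 23 A4 62 → 0x23A462.
0x23A462 = 2335842.

2335842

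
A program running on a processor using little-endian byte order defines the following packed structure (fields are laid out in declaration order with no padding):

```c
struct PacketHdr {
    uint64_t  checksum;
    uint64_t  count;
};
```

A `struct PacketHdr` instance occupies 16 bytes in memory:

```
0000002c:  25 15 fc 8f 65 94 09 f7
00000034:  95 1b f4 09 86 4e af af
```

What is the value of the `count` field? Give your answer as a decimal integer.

12659423415161330581

`count` follows `checksum` (8 bytes), so it starts at byte offset 8 and occupies 8 bytes.
Bytes at offsets 8..15: 95 1B F4 09 86 4E AF AF.
Little-endian stores the least-significant byte at the lowest address.
Reassemble most-significant byte first: AF AF 4E 86 09 F4 1B 95 → 0xAFAF4E8609F41B95.
0xAFAF4E8609F41B95 = 12659423415161330581.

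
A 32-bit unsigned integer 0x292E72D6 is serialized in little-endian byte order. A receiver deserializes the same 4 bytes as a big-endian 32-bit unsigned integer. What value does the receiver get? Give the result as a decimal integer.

3597807145

Stored little-endian, the bytes at ascending addresses are D6 72 2E 29.
Read back as big-endian, the last byte is least significant, giving 0xD6722E29.
0xD6722E29 = 3597807145.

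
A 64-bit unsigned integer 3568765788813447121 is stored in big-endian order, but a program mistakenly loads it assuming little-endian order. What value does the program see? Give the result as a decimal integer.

15118525299489080881

3568765788813447121 in 64-bit hexadecimal is 0x3186CD93A8CACFD1.
Stored big-endian, the bytes at ascending addresses are 31 86 CD 93 A8 CA CF D1.
Read back as little-endian, the first byte is least significant, giving 0xD1CFCAA893CD8631.
0xD1CFCAA893CD8631 = 15118525299489080881.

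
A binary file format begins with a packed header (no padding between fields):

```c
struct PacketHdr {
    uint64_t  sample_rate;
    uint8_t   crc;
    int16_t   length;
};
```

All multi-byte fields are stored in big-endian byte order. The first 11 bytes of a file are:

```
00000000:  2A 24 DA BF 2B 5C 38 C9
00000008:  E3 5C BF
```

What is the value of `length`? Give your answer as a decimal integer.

23743

`length` follows `sample_rate` (8 B), `crc` (1 B), so it starts at offset 8 + 1 = 9 and occupies 2 bytes.
Bytes at offsets 9..10: 5C BF.
Big-endian stores the most-significant byte at the lowest address.
The bytes are already most-significant first: 0x5CBF.
0x5CBF = 23743.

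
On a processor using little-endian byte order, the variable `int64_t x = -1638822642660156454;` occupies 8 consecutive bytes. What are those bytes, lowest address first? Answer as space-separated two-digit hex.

Two's complement of -1638822642660156454 in 64 bits: 1638822642660156454 = 0x16BE4482B9A02426; invert → 0xE941BB7D465FDBD9; add 1 → 0xE941BB7D465FDBDA.
Split into bytes (most-significant first): E9 41 BB 7D 46 5F DB DA.
Little-endian: lowest address holds the least-significant byte.
So at ascending addresses the bytes are DA DB 5F 46 7D BB 41 E9.

DA DB 5F 46 7D BB 41 E9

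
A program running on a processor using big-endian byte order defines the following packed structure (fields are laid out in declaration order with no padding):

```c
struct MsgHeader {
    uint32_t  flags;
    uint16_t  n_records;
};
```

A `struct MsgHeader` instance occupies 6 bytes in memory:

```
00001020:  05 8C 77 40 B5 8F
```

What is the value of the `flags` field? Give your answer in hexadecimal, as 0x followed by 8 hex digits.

`flags` is the first field, at byte offset 0, occupying 4 bytes.
Bytes at offsets 0..3: 05 8C 77 40.
Big-endian: lowest address holds the most-significant byte.
The bytes are already most-significant first: 0x058C7740.

0x058C7740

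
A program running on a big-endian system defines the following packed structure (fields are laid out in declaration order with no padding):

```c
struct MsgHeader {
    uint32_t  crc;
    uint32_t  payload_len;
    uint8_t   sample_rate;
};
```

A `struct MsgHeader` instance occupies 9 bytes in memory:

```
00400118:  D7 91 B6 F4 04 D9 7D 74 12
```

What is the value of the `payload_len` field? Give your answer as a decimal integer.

`payload_len` follows `crc` (4 bytes), so it starts at byte offset 4 and occupies 4 bytes.
Bytes at offsets 4..7: 04 D9 7D 74.
Big-endian: lowest address holds the most-significant byte.
The bytes are already most-significant first: 0x04D97D74.
0x04D97D74 = 81362292.

81362292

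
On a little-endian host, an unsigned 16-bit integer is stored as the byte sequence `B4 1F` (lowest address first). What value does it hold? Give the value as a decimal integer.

In little-endian order the low byte comes first in memory.
Reassemble most-significant byte first: 1F B4 → 0x1FB4.
0x1FB4 = 8116.

8116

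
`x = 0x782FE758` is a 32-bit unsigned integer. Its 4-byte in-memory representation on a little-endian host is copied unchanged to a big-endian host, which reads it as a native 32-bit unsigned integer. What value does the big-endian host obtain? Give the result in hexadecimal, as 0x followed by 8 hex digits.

Stored little-endian, the bytes at ascending addresses are 58 E7 2F 78.
Read back as big-endian, the last byte is least significant, giving 0x58E72F78.

0x58E72F78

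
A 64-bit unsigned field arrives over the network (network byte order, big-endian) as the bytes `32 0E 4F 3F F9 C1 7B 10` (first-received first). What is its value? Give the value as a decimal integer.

Big-endian: lowest address holds the most-significant byte.
The bytes are already most-significant first: 0x320E4F3FF9C17B10.
0x320E4F3FF9C17B10 = 3606907487762086672.

3606907487762086672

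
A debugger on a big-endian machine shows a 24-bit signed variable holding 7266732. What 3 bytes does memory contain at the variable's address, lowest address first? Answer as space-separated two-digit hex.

6E E1 AC

7266732 in hexadecimal, padded to 24 bits, is 0x6EE1AC.
Split into bytes (most-significant first): 6E E1 AC.
Big-endian: lowest address holds the most-significant byte.
So the memory order matches the most-significant-first order: 6E E1 AC.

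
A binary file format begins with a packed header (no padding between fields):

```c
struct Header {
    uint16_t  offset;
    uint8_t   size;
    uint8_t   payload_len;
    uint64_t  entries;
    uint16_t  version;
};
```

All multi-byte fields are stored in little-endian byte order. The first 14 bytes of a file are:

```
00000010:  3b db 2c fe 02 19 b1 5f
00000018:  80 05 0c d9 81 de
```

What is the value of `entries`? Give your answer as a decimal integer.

15639881654870284546

`entries` follows `offset` (2 B), `size` (1 B), `payload_len` (1 B), so it starts at offset 2 + 1 + 1 = 4 and occupies 8 bytes.
Bytes at offsets 4..11: 02 19 B1 5F 80 05 0C D9.
Little-endian stores the least-significant byte at the lowest address.
Reassemble most-significant byte first: D9 0C 05 80 5F B1 19 02 → 0xD90C05805FB11902.
0xD90C05805FB11902 = 15639881654870284546.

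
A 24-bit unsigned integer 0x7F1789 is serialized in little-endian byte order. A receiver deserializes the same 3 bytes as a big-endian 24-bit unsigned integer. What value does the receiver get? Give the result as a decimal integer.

8984447

Stored little-endian, the bytes at ascending addresses are 89 17 7F.
Read back as big-endian, the last byte is least significant, giving 0x89177F.
0x89177F = 8984447.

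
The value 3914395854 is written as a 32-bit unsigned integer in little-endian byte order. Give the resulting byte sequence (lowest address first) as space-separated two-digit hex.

CE F0 50 E9

3914395854 in hexadecimal, padded to 32 bits, is 0xE950F0CE.
Split into bytes (most-significant first): E9 50 F0 CE.
Little-endian stores the least-significant byte at the lowest address.
So at ascending addresses the bytes are CE F0 50 E9.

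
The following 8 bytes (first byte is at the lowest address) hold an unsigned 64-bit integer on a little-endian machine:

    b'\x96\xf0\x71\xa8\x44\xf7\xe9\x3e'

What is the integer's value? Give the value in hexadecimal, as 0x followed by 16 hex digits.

Little-endian stores the least-significant byte at the lowest address.
Reassemble most-significant byte first: 3E E9 F7 44 A8 71 F0 96 → 0x3EE9F744A871F096.

0x3EE9F744A871F096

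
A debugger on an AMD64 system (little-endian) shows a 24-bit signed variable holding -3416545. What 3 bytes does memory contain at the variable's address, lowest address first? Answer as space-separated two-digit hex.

1F DE CB

Two's complement of -3416545 in 24 bits: 3416545 = 0x3421E1; invert → 0xCBDE1E; add 1 → 0xCBDE1F.
Split into bytes (most-significant first): CB DE 1F.
Little-endian: lowest address holds the least-significant byte.
So at ascending addresses the bytes are 1F DE CB.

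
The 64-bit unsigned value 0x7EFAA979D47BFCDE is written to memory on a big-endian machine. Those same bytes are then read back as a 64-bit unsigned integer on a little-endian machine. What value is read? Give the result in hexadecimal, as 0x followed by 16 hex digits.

Stored big-endian, the bytes at ascending addresses are 7E FA A9 79 D4 7B FC DE.
Read back as little-endian, the first byte is least significant, giving 0xDEFC7BD479A9FA7E.

0xDEFC7BD479A9FA7E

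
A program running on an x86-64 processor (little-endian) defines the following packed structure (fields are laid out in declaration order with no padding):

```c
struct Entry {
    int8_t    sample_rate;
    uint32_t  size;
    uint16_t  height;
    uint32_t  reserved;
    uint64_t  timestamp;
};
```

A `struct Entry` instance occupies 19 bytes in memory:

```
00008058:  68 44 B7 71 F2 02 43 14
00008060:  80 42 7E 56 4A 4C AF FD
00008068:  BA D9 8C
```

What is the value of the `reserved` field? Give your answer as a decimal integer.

2118287380

`reserved` follows `sample_rate` (1 B), `size` (4 B), `height` (2 B), so it starts at offset 1 + 4 + 2 = 7 and occupies 4 bytes.
Bytes at offsets 7..10: 14 80 42 7E.
In little-endian order the low byte comes first in memory.
Reassemble most-significant byte first: 7E 42 80 14 → 0x7E428014.
0x7E428014 = 2118287380.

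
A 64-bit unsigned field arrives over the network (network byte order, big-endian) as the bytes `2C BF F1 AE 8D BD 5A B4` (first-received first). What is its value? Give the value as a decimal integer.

Big-endian: lowest address holds the most-significant byte.
The bytes are already most-significant first: 0x2CBFF1AE8DBD5AB4.
0x2CBFF1AE8DBD5AB4 = 3224561590225164980.

3224561590225164980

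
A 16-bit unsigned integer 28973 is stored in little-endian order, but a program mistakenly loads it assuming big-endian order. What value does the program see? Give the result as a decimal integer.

11633

28973 in 16-bit hexadecimal is 0x712D.
Stored little-endian, the bytes at ascending addresses are 2D 71.
Read back as big-endian, the last byte is least significant, giving 0x2D71.
0x2D71 = 11633.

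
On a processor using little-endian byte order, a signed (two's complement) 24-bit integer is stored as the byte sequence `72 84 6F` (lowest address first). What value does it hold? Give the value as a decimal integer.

Little-endian: lowest address holds the least-significant byte.
Reassemble most-significant byte first: 6F 84 72 → 0x6F8472.
0x6F8472 = 7308402.

7308402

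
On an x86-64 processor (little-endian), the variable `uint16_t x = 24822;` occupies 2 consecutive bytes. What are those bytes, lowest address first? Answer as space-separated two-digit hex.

24822 in hexadecimal, padded to 16 bits, is 0x60F6.
Split into bytes (most-significant first): 60 F6.
Little-endian: lowest address holds the least-significant byte.
So at ascending addresses the bytes are F6 60.

F6 60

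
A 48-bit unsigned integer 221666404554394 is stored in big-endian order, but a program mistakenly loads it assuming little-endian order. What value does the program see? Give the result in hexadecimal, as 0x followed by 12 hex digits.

0x9A564DBB9AC9

221666404554394 in 48-bit hexadecimal is 0xC99ABB4D569A.
Stored big-endian, the bytes at ascending addresses are C9 9A BB 4D 56 9A.
Read back as little-endian, the first byte is least significant, giving 0x9A564DBB9AC9.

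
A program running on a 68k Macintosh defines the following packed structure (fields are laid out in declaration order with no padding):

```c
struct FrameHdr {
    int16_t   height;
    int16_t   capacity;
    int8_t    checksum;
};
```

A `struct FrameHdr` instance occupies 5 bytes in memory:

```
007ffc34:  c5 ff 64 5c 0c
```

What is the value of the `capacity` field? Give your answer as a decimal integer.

25692

`capacity` follows `height` (2 bytes), so it starts at byte offset 2 and occupies 2 bytes.
Bytes at offsets 2..3: 64 5C.
In big-endian order the high byte comes first in memory.
The bytes are already most-significant first: 0x645C.
0x645C = 25692.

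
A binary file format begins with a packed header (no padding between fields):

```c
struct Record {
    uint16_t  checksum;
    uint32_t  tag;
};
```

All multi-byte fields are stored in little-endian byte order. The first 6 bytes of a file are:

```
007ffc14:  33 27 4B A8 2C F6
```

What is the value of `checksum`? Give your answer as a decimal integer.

10035

`checksum` is the first field, at byte offset 0, occupying 2 bytes.
Bytes at offsets 0..1: 33 27.
Little-endian stores the least-significant byte at the lowest address.
Reassemble most-significant byte first: 27 33 → 0x2733.
0x2733 = 10035.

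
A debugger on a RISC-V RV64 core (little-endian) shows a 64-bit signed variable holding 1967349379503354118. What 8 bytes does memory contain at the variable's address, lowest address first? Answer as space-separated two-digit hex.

1967349379503354118 in hexadecimal, padded to 64 bits, is 0x1B4D6DD65261F106.
Split into bytes (most-significant first): 1B 4D 6D D6 52 61 F1 06.
In little-endian order the low byte comes first in memory.
So at ascending addresses the bytes are 06 F1 61 52 D6 6D 4D 1B.

06 F1 61 52 D6 6D 4D 1B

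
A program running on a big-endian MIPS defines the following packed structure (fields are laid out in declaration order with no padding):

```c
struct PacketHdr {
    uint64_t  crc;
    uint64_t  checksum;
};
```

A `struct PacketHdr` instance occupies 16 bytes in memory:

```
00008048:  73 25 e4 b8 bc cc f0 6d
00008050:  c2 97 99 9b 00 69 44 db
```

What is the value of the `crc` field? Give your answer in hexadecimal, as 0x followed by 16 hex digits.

0x7325E4B8BCCCF06D

`crc` is the first field, at byte offset 0, occupying 8 bytes.
Bytes at offsets 0..7: 73 25 E4 B8 BC CC F0 6D.
In big-endian order the high byte comes first in memory.
The bytes are already most-significant first: 0x7325E4B8BCCCF06D.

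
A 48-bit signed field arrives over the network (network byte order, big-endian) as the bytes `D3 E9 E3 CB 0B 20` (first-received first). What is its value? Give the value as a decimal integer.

-48473474135264

In big-endian order the high byte comes first in memory.
The bytes are already most-significant first: 0xD3E9E3CB0B20.
Top bit is set, so as a signed 48-bit value this is 0xD3E9E3CB0B20 − 2^48 = -48473474135264.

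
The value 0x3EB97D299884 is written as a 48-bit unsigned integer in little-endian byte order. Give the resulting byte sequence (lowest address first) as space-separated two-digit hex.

84 98 29 7D B9 3E

Split into bytes (most-significant first): 3E B9 7D 29 98 84.
In little-endian order the low byte comes first in memory.
So at ascending addresses the bytes are 84 98 29 7D B9 3E.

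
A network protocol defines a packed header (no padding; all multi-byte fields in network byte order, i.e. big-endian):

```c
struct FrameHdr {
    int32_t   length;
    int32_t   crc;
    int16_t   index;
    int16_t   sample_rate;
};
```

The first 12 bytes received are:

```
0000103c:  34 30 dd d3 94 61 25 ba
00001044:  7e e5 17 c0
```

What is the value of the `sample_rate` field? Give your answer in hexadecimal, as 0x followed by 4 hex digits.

0x17C0

`sample_rate` follows `length` (4 B), `crc` (4 B), `index` (2 B), so it starts at offset 4 + 4 + 2 = 10 and occupies 2 bytes.
Bytes at offsets 10..11: 17 C0.
Big-endian stores the most-significant byte at the lowest address.
The bytes are already most-significant first: 0x17C0.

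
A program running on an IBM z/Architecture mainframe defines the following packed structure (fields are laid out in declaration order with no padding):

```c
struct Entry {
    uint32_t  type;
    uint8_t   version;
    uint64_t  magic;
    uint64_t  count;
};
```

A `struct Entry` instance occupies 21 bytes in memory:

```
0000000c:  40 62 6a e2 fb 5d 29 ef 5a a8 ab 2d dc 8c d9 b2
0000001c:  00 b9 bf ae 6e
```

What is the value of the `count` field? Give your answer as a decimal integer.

`count` follows `type` (4 B), `version` (1 B), `magic` (8 B), so it starts at offset 4 + 1 + 8 = 13 and occupies 8 bytes.
Bytes at offsets 13..20: 8C D9 B2 00 B9 BF AE 6E.
Big-endian: lowest address holds the most-significant byte.
The bytes are already most-significant first: 0x8CD9B200B9BFAE6E.
0x8CD9B200B9BFAE6E = 10149338951442214510.

10149338951442214510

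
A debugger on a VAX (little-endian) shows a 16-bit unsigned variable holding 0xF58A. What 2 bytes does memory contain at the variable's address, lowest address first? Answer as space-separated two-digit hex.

8A F5

Split into bytes (most-significant first): F5 8A.
Little-endian stores the least-significant byte at the lowest address.
So at ascending addresses the bytes are 8A F5.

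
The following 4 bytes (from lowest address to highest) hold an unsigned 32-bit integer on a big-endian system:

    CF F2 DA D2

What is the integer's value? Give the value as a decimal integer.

3488799442

Big-endian: lowest address holds the most-significant byte.
The bytes are already most-significant first: 0xCFF2DAD2.
0xCFF2DAD2 = 3488799442.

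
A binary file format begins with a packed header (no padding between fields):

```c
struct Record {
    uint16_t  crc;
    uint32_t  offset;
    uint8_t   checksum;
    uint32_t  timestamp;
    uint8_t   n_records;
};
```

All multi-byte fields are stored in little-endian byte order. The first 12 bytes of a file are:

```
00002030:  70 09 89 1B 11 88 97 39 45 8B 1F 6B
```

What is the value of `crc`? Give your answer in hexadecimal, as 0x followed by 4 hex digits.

0x0970

`crc` is the first field, at byte offset 0, occupying 2 bytes.
Bytes at offsets 0..1: 70 09.
In little-endian order the low byte comes first in memory.
Reassemble most-significant byte first: 09 70 → 0x0970.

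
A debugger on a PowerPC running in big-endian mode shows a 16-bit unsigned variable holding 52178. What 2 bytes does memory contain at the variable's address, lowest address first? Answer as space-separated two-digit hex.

52178 in hexadecimal, padded to 16 bits, is 0xCBD2.
Split into bytes (most-significant first): CB D2.
Big-endian stores the most-significant byte at the lowest address.
So the memory order matches the most-significant-first order: CB D2.

CB D2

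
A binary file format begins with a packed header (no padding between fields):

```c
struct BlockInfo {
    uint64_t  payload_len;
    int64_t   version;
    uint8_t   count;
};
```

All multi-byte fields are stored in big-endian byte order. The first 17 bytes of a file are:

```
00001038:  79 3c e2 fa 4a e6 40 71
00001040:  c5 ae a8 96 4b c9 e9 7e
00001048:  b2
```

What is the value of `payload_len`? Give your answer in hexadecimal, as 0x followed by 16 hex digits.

0x793CE2FA4AE64071

`payload_len` is the first field, at byte offset 0, occupying 8 bytes.
Bytes at offsets 0..7: 79 3C E2 FA 4A E6 40 71.
In big-endian order the high byte comes first in memory.
The bytes are already most-significant first: 0x793CE2FA4AE64071.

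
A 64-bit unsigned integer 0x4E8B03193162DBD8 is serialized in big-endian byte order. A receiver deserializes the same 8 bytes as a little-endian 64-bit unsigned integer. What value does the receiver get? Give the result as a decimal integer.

15626191295104650062

Stored big-endian, the bytes at ascending addresses are 4E 8B 03 19 31 62 DB D8.
Read back as little-endian, the first byte is least significant, giving 0xD8DB623119038B4E.
0xD8DB623119038B4E = 15626191295104650062.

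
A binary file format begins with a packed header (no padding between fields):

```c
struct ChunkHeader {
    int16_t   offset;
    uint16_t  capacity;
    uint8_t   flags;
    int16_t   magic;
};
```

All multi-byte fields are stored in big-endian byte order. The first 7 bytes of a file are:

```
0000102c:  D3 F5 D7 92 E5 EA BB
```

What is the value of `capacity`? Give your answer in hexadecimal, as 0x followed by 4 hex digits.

0xD792

`capacity` follows `offset` (2 bytes), so it starts at byte offset 2 and occupies 2 bytes.
Bytes at offsets 2..3: D7 92.
Big-endian: lowest address holds the most-significant byte.
The bytes are already most-significant first: 0xD792.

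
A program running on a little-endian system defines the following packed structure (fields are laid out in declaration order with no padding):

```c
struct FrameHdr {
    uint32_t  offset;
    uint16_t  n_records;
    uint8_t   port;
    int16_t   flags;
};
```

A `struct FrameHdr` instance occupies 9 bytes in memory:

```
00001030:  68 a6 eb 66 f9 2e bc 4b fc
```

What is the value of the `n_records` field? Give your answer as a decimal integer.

`n_records` follows `offset` (4 bytes), so it starts at byte offset 4 and occupies 2 bytes.
Bytes at offsets 4..5: F9 2E.
Little-endian: lowest address holds the least-significant byte.
Reassemble most-significant byte first: 2E F9 → 0x2EF9.
0x2EF9 = 12025.

12025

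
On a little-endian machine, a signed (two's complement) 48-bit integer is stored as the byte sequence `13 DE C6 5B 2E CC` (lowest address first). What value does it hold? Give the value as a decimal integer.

-56975496389101

In little-endian order the low byte comes first in memory.
Reassemble most-significant byte first: CC 2E 5B C6 DE 13 → 0xCC2E5BC6DE13.
Top bit is set, so as a signed 48-bit value this is 0xCC2E5BC6DE13 − 2^48 = -56975496389101.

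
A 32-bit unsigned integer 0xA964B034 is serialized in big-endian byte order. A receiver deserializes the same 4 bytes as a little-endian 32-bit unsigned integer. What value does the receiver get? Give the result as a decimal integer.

Stored big-endian, the bytes at ascending addresses are A9 64 B0 34.
Read back as little-endian, the first byte is least significant, giving 0x34B064A9.
0x34B064A9 = 883975337.

883975337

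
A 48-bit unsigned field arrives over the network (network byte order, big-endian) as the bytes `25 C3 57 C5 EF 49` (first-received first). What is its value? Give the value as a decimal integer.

41520921440073

Big-endian: lowest address holds the most-significant byte.
The bytes are already most-significant first: 0x25C357C5EF49.
0x25C357C5EF49 = 41520921440073.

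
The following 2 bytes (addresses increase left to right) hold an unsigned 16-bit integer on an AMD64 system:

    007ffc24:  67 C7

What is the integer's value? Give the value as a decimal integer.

Little-endian: lowest address holds the least-significant byte.
Reassemble most-significant byte first: C7 67 → 0xC767.
0xC767 = 51047.

51047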